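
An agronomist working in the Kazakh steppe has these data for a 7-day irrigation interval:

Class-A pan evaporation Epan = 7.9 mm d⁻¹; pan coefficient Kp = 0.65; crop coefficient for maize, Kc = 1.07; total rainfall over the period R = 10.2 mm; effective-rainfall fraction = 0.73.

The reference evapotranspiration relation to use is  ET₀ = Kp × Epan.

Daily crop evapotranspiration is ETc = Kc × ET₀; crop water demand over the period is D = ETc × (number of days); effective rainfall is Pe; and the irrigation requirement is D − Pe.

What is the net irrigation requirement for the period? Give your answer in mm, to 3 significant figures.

31.0 mm

ET₀ = 0.65 × 7.9 = 5.1350 mm/d
ETc = Kc × ET₀ = 1.07 × 5.1350 = 5.4945 mm/d
Crop demand D = ETc × 7 d = 5.4945 × 7 = 38.462 mm
Pe = 0.73 × 10.2 = 7.446 mm
D − Pe = 38.462 − 7.446 = 31.016 mm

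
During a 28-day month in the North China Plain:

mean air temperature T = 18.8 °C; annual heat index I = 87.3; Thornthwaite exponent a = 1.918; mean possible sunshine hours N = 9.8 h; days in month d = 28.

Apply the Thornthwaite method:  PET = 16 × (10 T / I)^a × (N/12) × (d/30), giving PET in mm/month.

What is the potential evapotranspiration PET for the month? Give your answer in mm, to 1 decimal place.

53.1 mm

10T/I = 10 × 18.8 / 87.3 = 2.1535
(10T/I)^a = 2.1535^1.918 = 4.3548
Uncorrected PET = 16 × 4.3548 = 69.677 mm
Correction = (N/12)(d/30) = (9.8/12)(28/30) = 0.7622
PET = 69.677 × 0.7622 = 53.108 mm/month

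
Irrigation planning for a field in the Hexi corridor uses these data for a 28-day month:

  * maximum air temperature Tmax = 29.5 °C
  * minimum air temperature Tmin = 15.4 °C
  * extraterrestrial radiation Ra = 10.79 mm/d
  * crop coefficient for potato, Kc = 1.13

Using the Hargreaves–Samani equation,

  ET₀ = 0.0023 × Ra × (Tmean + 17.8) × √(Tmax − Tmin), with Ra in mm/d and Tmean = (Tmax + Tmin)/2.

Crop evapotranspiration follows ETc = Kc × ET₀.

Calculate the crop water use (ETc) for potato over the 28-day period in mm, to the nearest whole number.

119 mm

Tmean = (29.5 + 15.4)/2 = 22.45 °C
ET₀ = 0.0023 × 10.79 × (22.45 + 17.8) × √14.1 = 0.0023 × 10.79 × 40.25 × 3.7550 = 3.7508 mm/d
ETc = Kc × ET₀ = 1.13 × 3.7508 = 4.2384 mm/d
Over 28 days: 4.2384 × 28 = 118.675 mm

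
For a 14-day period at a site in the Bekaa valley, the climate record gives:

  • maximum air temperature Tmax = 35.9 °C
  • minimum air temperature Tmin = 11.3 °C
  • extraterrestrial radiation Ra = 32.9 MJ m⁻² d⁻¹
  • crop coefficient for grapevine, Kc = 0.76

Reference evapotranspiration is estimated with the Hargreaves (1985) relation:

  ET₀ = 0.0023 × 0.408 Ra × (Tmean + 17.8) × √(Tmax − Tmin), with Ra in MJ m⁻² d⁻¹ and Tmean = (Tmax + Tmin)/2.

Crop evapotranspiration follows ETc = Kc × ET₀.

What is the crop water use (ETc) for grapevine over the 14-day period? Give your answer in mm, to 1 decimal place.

Tmean = (35.9 + 11.3)/2 = 23.60 °C
0.408 Ra = 0.408 × 32.9 = 13.4232 mm/d equivalent
ET₀ = 0.0023 × 13.4232 × (23.60 + 17.8) × √24.6 = 0.0023 × 13.4232 × 41.40 × 4.9598 = 6.3394 mm/d
ETc = Kc × ET₀ = 0.76 × 6.3394 = 4.8179 mm/d
Over 14 days: 4.8179 × 14 = 67.451 mm

67.5 mm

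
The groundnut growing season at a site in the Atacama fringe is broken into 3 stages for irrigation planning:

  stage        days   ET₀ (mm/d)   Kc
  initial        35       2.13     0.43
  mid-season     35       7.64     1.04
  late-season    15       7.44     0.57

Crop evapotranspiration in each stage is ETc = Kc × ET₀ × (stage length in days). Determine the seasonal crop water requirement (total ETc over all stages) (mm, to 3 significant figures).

374 mm

initial: 0.43 × 2.13 × 35 = 32.06 mm
mid-season: 1.04 × 7.64 × 35 = 278.10 mm
late-season: 0.57 × 7.44 × 15 = 63.61 mm
Seasonal total = 373.77 mm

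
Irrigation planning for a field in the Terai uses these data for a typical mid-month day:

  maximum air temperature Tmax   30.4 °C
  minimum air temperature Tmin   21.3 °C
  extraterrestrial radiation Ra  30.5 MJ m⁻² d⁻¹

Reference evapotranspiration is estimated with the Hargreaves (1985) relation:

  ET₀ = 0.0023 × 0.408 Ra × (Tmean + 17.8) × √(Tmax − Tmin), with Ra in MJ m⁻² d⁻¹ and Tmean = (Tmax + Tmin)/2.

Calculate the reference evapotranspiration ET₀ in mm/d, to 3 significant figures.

Tmean = (30.4 + 21.3)/2 = 25.85 °C
0.408 Ra = 0.408 × 30.5 = 12.4440 mm/d equivalent
ET₀ = 0.0023 × 12.4440 × (25.85 + 17.8) × √9.1 = 0.0023 × 12.4440 × 43.65 × 3.0166 = 3.7687 mm/d

3.77 mm/d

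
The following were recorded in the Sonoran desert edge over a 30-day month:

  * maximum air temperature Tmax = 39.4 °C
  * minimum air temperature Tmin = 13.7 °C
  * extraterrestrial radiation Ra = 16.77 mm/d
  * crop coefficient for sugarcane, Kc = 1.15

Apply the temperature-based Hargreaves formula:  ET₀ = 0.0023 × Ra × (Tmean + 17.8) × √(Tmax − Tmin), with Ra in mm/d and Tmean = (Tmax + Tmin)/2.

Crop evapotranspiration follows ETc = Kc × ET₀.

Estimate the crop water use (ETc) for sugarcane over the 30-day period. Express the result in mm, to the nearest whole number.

299 mm

Tmean = (39.4 + 13.7)/2 = 26.55 °C
ET₀ = 0.0023 × 16.77 × (26.55 + 17.8) × √25.7 = 0.0023 × 16.77 × 44.35 × 5.0695 = 8.6720 mm/d
ETc = Kc × ET₀ = 1.15 × 8.6720 = 9.9728 mm/d
Over 30 days: 9.9728 × 30 = 299.184 mm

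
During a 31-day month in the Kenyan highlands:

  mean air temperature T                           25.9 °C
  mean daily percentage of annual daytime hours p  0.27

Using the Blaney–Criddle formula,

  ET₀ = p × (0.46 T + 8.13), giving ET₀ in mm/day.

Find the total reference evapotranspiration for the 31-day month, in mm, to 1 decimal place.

167.8 mm

ET₀ = 0.27 × (0.46 × 25.9 + 8.13) = 0.27 × 20.044 = 5.4119 mm/d
Monthly total = 5.4119 × 31 = 167.769 mm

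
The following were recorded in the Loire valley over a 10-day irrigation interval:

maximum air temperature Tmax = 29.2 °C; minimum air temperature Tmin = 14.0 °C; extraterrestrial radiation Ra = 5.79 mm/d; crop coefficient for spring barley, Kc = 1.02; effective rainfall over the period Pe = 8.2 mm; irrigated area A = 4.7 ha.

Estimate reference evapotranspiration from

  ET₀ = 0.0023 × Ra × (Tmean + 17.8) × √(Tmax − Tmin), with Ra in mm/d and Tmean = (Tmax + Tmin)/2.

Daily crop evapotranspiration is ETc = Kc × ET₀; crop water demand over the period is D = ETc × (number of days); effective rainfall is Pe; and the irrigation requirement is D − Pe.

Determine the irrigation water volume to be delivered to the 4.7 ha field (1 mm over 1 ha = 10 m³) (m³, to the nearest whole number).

595 m³

Tmean = (29.2 + 14.0)/2 = 21.60 °C
ET₀ = 0.0023 × 5.79 × (21.60 + 17.8) × √15.2 = 0.0023 × 5.79 × 39.40 × 3.8987 = 2.0456 mm/d
ETc = Kc × ET₀ = 1.02 × 2.0456 = 2.0865 mm/d
Crop demand D = ETc × 10 d = 2.0865 × 10 = 20.865 mm
D − Pe = 20.865 − 8.2 = 12.665 mm
Volume = 12.665 mm × 4.7 ha × 10 = 595.3 m³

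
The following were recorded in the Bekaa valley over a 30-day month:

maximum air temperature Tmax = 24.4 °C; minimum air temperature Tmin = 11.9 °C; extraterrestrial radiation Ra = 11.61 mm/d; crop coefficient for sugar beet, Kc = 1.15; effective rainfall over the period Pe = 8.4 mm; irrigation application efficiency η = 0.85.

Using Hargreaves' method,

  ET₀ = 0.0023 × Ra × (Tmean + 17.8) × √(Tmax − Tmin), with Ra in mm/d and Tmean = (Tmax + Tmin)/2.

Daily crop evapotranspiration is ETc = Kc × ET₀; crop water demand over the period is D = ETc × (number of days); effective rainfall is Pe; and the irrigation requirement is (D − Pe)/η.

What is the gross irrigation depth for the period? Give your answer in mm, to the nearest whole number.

Tmean = (24.4 + 11.9)/2 = 18.15 °C
ET₀ = 0.0023 × 11.61 × (18.15 + 17.8) × √12.5 = 0.0023 × 11.61 × 35.95 × 3.5355 = 3.3940 mm/d
ETc = Kc × ET₀ = 1.15 × 3.3940 = 3.9031 mm/d
Crop demand D = ETc × 30 d = 3.9031 × 30 = 117.093 mm
D − Pe = 117.093 − 8.4 = 108.693 mm
Gross irrigation = 108.693 / 0.85 = 127.874 mm

128 mm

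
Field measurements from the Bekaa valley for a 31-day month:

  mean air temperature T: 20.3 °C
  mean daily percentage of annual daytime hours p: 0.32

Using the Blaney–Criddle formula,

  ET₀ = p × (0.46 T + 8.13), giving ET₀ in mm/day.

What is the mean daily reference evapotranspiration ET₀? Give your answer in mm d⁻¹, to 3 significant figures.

ET₀ = 0.32 × (0.46 × 20.3 + 8.13) = 0.32 × 17.468 = 5.5898 mm/d

5.59 mm d⁻¹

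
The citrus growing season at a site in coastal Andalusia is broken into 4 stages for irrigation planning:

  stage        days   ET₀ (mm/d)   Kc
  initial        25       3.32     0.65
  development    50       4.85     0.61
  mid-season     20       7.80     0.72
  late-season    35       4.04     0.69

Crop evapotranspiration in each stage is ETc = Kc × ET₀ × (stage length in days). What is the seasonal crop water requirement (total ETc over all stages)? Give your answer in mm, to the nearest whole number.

initial: 0.65 × 3.32 × 25 = 53.95 mm
development: 0.61 × 4.85 × 50 = 147.93 mm
mid-season: 0.72 × 7.80 × 20 = 112.32 mm
late-season: 0.69 × 4.04 × 35 = 97.57 mm
Seasonal total = 411.77 mm

412 mm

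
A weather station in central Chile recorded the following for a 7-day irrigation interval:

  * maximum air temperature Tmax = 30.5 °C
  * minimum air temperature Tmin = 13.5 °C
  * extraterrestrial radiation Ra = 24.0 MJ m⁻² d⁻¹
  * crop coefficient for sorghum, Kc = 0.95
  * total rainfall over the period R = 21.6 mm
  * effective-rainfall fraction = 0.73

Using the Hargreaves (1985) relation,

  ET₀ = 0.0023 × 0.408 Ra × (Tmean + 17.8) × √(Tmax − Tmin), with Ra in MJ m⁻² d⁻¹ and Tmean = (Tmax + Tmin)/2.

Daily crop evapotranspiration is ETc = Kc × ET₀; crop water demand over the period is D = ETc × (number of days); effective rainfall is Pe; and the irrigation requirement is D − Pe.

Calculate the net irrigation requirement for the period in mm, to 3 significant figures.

Tmean = (30.5 + 13.5)/2 = 22.00 °C
0.408 Ra = 0.408 × 24.0 = 9.7920 mm/d equivalent
ET₀ = 0.0023 × 9.7920 × (22.00 + 17.8) × √17.0 = 0.0023 × 9.7920 × 39.80 × 4.1231 = 3.6958 mm/d
ETc = Kc × ET₀ = 0.95 × 3.6958 = 3.5110 mm/d
Crop demand D = ETc × 7 d = 3.5110 × 7 = 24.577 mm
Pe = 0.73 × 21.6 = 15.768 mm
D − Pe = 24.577 − 15.768 = 8.809 mm

8.81 mm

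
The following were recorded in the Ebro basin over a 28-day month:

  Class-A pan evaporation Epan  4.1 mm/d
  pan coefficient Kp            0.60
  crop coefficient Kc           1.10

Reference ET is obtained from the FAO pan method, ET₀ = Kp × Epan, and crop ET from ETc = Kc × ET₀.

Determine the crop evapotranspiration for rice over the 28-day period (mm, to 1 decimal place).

ET₀ = 0.60 × 4.1 = 2.4600 mm/d
ETc = Kc × ET₀ = 1.10 × 2.4600 = 2.7060 mm/d
Over 28 days: 2.7060 × 28 = 75.768 mm

75.8 mm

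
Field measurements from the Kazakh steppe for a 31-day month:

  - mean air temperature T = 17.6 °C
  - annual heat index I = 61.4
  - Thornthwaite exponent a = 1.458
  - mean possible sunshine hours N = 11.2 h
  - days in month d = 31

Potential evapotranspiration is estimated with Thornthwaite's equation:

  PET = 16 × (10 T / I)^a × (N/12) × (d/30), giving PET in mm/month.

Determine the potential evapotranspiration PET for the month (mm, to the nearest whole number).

72 mm

10T/I = 10 × 17.6 / 61.4 = 2.8664
(10T/I)^a = 2.8664^1.458 = 4.6430
Uncorrected PET = 16 × 4.6430 = 74.288 mm
Correction = (N/12)(d/30) = (11.2/12)(31/30) = 0.9644
PET = 74.288 × 0.9644 = 71.643 mm/month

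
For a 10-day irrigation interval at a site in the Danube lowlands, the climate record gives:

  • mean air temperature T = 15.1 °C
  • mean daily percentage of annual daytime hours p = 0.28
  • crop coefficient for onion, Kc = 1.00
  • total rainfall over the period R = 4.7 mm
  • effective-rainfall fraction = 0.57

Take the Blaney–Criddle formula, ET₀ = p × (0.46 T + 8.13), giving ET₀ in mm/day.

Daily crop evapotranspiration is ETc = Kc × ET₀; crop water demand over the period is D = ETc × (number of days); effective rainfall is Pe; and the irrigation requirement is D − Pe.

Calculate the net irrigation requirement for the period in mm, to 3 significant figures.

ET₀ = 0.28 × (0.46 × 15.1 + 8.13) = 0.28 × 15.076 = 4.2213 mm/d
ETc = Kc × ET₀ = 1.00 × 4.2213 = 4.2213 mm/d
Crop demand D = ETc × 10 d = 4.2213 × 10 = 42.213 mm
Pe = 0.57 × 4.7 = 2.679 mm
D − Pe = 42.213 − 2.679 = 39.534 mm

39.5 mm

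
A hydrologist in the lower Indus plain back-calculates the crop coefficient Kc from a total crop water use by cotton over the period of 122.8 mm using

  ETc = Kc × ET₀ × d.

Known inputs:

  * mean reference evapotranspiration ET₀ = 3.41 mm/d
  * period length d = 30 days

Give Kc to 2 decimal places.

1.20

ETc = Kc × ET₀ × d  ⇒  Kc = ETc / (ET₀ × d)
Kc = 122.8 / (3.41 × 30) = 122.8 / 102.30 = 1.2004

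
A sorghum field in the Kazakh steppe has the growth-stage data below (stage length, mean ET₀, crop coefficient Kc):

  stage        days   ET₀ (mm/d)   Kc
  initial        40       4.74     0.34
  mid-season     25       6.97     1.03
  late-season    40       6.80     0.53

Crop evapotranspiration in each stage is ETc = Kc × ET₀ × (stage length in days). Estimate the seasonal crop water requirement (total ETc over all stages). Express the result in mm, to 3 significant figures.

initial: 0.34 × 4.74 × 40 = 64.46 mm
mid-season: 1.03 × 6.97 × 25 = 179.48 mm
late-season: 0.53 × 6.80 × 40 = 144.16 mm
Seasonal total = 388.10 mm

388 mm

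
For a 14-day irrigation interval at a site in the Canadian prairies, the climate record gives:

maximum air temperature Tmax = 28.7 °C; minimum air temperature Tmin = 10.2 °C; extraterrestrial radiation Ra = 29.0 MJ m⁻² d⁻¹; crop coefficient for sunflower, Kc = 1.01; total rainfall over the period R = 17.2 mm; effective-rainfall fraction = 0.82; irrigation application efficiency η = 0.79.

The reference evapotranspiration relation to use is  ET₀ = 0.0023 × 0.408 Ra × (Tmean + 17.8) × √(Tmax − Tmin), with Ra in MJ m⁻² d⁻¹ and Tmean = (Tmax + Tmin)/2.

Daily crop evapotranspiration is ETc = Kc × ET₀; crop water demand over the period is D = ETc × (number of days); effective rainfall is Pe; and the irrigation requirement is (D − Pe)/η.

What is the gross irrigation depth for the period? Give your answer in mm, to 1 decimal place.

60.2 mm

Tmean = (28.7 + 10.2)/2 = 19.45 °C
0.408 Ra = 0.408 × 29.0 = 11.8320 mm/d equivalent
ET₀ = 0.0023 × 11.8320 × (19.45 + 17.8) × √18.5 = 0.0023 × 11.8320 × 37.25 × 4.3012 = 4.3602 mm/d
ETc = Kc × ET₀ = 1.01 × 4.3602 = 4.4038 mm/d
Crop demand D = ETc × 14 d = 4.4038 × 14 = 61.653 mm
Pe = 0.82 × 17.2 = 14.104 mm
D − Pe = 61.653 − 14.104 = 47.549 mm
Gross irrigation = 47.549 / 0.79 = 60.189 mm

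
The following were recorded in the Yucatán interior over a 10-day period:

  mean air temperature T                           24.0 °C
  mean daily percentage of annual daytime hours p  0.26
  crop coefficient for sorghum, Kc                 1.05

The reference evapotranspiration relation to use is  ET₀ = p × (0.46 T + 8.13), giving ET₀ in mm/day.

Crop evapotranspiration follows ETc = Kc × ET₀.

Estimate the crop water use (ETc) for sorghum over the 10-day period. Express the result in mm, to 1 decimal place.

ET₀ = 0.26 × (0.46 × 24.0 + 8.13) = 0.26 × 19.170 = 4.9842 mm/d
ETc = Kc × ET₀ = 1.05 × 4.9842 = 5.2334 mm/d
Over 10 days: 5.2334 × 10 = 52.334 mm

52.3 mm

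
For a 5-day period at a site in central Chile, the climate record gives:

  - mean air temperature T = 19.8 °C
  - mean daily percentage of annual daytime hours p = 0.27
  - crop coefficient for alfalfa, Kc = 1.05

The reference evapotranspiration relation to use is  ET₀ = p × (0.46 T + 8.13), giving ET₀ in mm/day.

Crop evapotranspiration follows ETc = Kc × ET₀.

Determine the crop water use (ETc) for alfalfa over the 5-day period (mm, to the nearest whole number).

ET₀ = 0.27 × (0.46 × 19.8 + 8.13) = 0.27 × 17.238 = 4.6543 mm/d
ETc = Kc × ET₀ = 1.05 × 4.6543 = 4.8870 mm/d
Over 5 days: 4.8870 × 5 = 24.435 mm

24 mm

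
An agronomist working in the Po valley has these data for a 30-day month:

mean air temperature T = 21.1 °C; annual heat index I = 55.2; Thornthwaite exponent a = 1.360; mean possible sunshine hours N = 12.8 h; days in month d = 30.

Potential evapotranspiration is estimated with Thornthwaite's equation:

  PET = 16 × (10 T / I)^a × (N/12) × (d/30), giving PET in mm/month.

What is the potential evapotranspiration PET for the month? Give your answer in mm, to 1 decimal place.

10T/I = 10 × 21.1 / 55.2 = 3.8225
(10T/I)^a = 3.8225^1.360 = 6.1943
Uncorrected PET = 16 × 6.1943 = 99.109 mm
Correction = (N/12)(d/30) = (12.8/12)(30/30) = 1.0667
PET = 99.109 × 1.0667 = 105.720 mm/month

105.7 mm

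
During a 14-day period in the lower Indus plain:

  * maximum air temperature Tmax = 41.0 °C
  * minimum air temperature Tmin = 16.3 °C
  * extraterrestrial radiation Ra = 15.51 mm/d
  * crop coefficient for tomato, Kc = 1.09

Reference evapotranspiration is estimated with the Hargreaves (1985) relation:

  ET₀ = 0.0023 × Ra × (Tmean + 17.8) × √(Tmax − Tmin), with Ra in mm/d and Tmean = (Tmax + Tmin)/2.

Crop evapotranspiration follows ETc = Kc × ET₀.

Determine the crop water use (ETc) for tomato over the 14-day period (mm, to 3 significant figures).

Tmean = (41.0 + 16.3)/2 = 28.65 °C
ET₀ = 0.0023 × 15.51 × (28.65 + 17.8) × √24.7 = 0.0023 × 15.51 × 46.45 × 4.9699 = 8.2352 mm/d
ETc = Kc × ET₀ = 1.09 × 8.2352 = 8.9764 mm/d
Over 14 days: 8.9764 × 14 = 125.670 mm

126 mm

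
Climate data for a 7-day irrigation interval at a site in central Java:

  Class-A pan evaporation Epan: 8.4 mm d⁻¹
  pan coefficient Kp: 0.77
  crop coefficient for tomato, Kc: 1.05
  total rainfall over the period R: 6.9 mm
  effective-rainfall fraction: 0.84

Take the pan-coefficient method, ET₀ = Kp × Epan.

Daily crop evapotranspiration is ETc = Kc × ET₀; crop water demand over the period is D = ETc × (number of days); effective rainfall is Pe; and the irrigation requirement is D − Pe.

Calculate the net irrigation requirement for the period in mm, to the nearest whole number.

42 mm

ET₀ = 0.77 × 8.4 = 6.4680 mm/d
ETc = Kc × ET₀ = 1.05 × 6.4680 = 6.7914 mm/d
Crop demand D = ETc × 7 d = 6.7914 × 7 = 47.540 mm
Pe = 0.84 × 6.9 = 5.796 mm
D − Pe = 47.540 − 5.796 = 41.744 mm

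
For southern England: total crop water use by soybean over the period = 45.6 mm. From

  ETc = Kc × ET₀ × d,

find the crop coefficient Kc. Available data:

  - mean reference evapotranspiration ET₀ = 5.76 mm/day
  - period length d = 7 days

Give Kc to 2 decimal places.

1.13

ETc = Kc × ET₀ × d  ⇒  Kc = ETc / (ET₀ × d)
Kc = 45.6 / (5.76 × 7) = 45.6 / 40.32 = 1.1310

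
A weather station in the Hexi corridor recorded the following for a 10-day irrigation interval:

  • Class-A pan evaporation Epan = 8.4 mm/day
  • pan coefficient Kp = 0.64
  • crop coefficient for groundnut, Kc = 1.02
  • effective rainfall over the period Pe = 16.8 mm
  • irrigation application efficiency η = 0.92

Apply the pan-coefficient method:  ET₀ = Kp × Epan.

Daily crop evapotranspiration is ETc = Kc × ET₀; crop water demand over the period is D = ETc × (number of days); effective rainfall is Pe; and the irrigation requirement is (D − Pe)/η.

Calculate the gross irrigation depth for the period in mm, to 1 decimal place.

ET₀ = 0.64 × 8.4 = 5.3760 mm/d
ETc = Kc × ET₀ = 1.02 × 5.3760 = 5.4835 mm/d
Crop demand D = ETc × 10 d = 5.4835 × 10 = 54.835 mm
D − Pe = 54.835 − 16.8 = 38.035 mm
Gross irrigation = 38.035 / 0.92 = 41.342 mm

41.3 mm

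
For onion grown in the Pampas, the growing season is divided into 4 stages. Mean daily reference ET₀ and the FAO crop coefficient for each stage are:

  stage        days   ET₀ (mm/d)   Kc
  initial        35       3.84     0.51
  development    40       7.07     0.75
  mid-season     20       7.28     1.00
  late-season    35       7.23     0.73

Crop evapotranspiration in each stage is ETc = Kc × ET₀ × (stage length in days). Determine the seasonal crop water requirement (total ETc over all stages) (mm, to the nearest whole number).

611 mm

initial: 0.51 × 3.84 × 35 = 68.54 mm
development: 0.75 × 7.07 × 40 = 212.10 mm
mid-season: 1.00 × 7.28 × 20 = 145.60 mm
late-season: 0.73 × 7.23 × 35 = 184.73 mm
Seasonal total = 610.97 mm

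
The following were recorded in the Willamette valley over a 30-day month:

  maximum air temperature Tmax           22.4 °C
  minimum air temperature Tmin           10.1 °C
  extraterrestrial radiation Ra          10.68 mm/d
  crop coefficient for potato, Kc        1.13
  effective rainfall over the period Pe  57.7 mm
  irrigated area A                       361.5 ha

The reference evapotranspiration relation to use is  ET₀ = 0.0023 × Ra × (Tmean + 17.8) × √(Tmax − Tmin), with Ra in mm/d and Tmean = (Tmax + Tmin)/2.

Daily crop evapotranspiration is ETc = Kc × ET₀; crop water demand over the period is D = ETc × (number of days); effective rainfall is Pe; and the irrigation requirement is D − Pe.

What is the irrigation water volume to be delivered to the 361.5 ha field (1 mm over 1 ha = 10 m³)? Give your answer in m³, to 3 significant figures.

Tmean = (22.4 + 10.1)/2 = 16.25 °C
ET₀ = 0.0023 × 10.68 × (16.25 + 17.8) × √12.3 = 0.0023 × 10.68 × 34.05 × 3.5071 = 2.9334 mm/d
ETc = Kc × ET₀ = 1.13 × 2.9334 = 3.3147 mm/d
Crop demand D = ETc × 30 d = 3.3147 × 30 = 99.441 mm
D − Pe = 99.441 − 57.7 = 41.741 mm
Volume = 41.741 mm × 361.5 ha × 10 = 150893.7 m³

151000 m³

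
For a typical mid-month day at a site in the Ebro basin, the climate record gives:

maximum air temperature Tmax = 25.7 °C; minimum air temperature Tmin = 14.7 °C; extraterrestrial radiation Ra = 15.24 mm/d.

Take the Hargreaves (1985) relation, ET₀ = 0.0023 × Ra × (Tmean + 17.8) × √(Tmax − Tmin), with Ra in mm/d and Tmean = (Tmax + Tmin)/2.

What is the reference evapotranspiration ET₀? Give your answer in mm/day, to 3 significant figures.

Tmean = (25.7 + 14.7)/2 = 20.20 °C
ET₀ = 0.0023 × 15.24 × (20.20 + 17.8) × √11.0 = 0.0023 × 15.24 × 38.00 × 3.3166 = 4.4176 mm/d

4.42 mm/day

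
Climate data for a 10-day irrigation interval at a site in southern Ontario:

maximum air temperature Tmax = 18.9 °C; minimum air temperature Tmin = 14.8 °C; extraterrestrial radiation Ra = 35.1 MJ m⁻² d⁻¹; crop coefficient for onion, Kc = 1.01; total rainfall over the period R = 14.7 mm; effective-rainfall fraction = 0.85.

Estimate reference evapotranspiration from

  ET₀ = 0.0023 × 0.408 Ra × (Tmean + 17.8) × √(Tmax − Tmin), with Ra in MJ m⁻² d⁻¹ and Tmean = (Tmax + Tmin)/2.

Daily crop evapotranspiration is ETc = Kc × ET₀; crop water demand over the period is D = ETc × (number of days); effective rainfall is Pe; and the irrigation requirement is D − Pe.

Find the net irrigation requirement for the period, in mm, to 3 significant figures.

10.8 mm

Tmean = (18.9 + 14.8)/2 = 16.85 °C
0.408 Ra = 0.408 × 35.1 = 14.3208 mm/d equivalent
ET₀ = 0.0023 × 14.3208 × (16.85 + 17.8) × √4.1 = 0.0023 × 14.3208 × 34.65 × 2.0248 = 2.3109 mm/d
ETc = Kc × ET₀ = 1.01 × 2.3109 = 2.3340 mm/d
Crop demand D = ETc × 10 d = 2.3340 × 10 = 23.340 mm
Pe = 0.85 × 14.7 = 12.495 mm
D − Pe = 23.340 − 12.495 = 10.845 mm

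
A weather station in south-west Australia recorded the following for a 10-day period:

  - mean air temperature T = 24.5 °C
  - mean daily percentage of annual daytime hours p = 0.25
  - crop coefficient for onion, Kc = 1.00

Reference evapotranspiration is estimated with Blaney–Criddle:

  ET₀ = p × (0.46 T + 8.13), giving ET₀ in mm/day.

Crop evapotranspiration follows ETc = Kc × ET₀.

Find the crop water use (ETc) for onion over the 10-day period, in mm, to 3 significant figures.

48.5 mm

ET₀ = 0.25 × (0.46 × 24.5 + 8.13) = 0.25 × 19.400 = 4.8500 mm/d
ETc = Kc × ET₀ = 1.00 × 4.8500 = 4.8500 mm/d
Over 10 days: 4.8500 × 10 = 48.500 mm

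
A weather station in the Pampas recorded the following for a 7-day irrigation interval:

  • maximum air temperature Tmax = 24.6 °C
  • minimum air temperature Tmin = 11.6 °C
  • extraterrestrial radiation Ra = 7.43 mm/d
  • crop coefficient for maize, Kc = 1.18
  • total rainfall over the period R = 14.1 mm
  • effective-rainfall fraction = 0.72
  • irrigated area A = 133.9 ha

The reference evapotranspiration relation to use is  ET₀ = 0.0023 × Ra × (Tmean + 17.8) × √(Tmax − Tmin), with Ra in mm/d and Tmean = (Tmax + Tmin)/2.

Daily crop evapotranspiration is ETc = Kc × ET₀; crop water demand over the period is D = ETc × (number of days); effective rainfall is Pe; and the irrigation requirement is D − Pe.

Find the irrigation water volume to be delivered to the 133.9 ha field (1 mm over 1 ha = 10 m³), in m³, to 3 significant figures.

Tmean = (24.6 + 11.6)/2 = 18.10 °C
ET₀ = 0.0023 × 7.43 × (18.10 + 17.8) × √13.0 = 0.0023 × 7.43 × 35.90 × 3.6056 = 2.2120 mm/d
ETc = Kc × ET₀ = 1.18 × 2.2120 = 2.6102 mm/d
Crop demand D = ETc × 7 d = 2.6102 × 7 = 18.271 mm
Pe = 0.72 × 14.1 = 10.152 mm
D − Pe = 18.271 − 10.152 = 8.119 mm
Volume = 8.119 mm × 133.9 ha × 10 = 10871.3 m³

10900 m³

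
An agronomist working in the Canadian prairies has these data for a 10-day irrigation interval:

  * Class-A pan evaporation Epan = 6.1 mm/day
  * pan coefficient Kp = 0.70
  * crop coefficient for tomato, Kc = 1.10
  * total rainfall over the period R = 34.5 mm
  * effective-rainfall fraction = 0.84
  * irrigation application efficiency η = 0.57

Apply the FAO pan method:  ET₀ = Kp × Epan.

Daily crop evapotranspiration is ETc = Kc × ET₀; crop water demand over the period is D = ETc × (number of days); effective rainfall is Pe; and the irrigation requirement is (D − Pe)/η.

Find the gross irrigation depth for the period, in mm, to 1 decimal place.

31.6 mm

ET₀ = 0.70 × 6.1 = 4.2700 mm/d
ETc = Kc × ET₀ = 1.10 × 4.2700 = 4.6970 mm/d
Crop demand D = ETc × 10 d = 4.6970 × 10 = 46.970 mm
Pe = 0.84 × 34.5 = 28.980 mm
D − Pe = 46.970 − 28.980 = 17.990 mm
Gross irrigation = 17.990 / 0.57 = 31.561 mm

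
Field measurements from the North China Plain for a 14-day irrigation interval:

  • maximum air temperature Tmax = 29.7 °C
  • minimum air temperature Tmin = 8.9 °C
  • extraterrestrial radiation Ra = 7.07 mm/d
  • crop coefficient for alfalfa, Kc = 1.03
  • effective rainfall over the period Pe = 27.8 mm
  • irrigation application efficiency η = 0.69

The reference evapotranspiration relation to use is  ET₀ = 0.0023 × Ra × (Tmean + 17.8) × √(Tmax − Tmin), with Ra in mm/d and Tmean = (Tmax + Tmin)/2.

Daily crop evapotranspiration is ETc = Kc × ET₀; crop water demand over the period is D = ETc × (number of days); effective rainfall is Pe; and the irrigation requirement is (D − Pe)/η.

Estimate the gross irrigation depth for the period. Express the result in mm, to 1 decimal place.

17.2 mm

Tmean = (29.7 + 8.9)/2 = 19.30 °C
ET₀ = 0.0023 × 7.07 × (19.30 + 17.8) × √20.8 = 0.0023 × 7.07 × 37.10 × 4.5607 = 2.7514 mm/d
ETc = Kc × ET₀ = 1.03 × 2.7514 = 2.8339 mm/d
Crop demand D = ETc × 14 d = 2.8339 × 14 = 39.675 mm
D − Pe = 39.675 − 27.8 = 11.875 mm
Gross irrigation = 11.875 / 0.69 = 17.210 mm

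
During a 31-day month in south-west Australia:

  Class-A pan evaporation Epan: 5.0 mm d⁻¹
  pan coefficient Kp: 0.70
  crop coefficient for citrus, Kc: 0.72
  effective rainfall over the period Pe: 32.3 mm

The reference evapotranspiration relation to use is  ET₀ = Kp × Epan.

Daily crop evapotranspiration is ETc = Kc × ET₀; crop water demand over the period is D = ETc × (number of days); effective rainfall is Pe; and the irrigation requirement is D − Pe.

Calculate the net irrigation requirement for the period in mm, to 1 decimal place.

45.8 mm

ET₀ = 0.70 × 5.0 = 3.5000 mm/d
ETc = Kc × ET₀ = 0.72 × 3.5000 = 2.5200 mm/d
Crop demand D = ETc × 31 d = 2.5200 × 31 = 78.120 mm
D − Pe = 78.120 − 32.3 = 45.820 mm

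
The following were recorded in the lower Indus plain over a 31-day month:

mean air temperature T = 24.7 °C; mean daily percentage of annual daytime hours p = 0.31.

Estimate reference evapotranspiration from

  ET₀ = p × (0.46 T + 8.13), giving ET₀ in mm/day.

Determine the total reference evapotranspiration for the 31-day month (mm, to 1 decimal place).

ET₀ = 0.31 × (0.46 × 24.7 + 8.13) = 0.31 × 19.492 = 6.0425 mm/d
Monthly total = 6.0425 × 31 = 187.318 mm

187.3 mm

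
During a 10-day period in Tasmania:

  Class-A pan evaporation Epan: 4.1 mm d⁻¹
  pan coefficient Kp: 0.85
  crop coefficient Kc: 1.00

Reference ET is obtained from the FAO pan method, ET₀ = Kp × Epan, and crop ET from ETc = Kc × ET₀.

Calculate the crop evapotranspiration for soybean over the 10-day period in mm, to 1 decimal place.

ET₀ = 0.85 × 4.1 = 3.4850 mm/d
ETc = Kc × ET₀ = 1.00 × 3.4850 = 3.4850 mm/d
Over 10 days: 3.4850 × 10 = 34.850 mm

34.9 mm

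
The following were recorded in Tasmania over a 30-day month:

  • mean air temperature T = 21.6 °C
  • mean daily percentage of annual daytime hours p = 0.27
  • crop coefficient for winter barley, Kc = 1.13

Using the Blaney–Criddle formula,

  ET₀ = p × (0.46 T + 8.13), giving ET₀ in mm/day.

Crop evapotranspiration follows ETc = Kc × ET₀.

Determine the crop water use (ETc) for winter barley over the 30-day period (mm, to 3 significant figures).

165 mm

ET₀ = 0.27 × (0.46 × 21.6 + 8.13) = 0.27 × 18.066 = 4.8778 mm/d
ETc = Kc × ET₀ = 1.13 × 4.8778 = 5.5119 mm/d
Over 30 days: 5.5119 × 30 = 165.357 mm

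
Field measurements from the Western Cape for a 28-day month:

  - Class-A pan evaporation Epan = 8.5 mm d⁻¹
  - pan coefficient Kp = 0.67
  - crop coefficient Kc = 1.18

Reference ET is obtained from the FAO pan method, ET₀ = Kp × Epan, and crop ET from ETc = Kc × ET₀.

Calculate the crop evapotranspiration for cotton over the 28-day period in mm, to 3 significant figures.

ET₀ = 0.67 × 8.5 = 5.6950 mm/d
ETc = Kc × ET₀ = 1.18 × 5.6950 = 6.7201 mm/d
Over 28 days: 6.7201 × 28 = 188.163 mm

188 mm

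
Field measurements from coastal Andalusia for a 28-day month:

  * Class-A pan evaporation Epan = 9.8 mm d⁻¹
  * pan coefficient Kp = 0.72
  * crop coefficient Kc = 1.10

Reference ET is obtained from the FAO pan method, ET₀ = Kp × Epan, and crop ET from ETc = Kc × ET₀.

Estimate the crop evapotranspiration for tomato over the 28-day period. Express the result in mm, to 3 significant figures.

ET₀ = 0.72 × 9.8 = 7.0560 mm/d
ETc = Kc × ET₀ = 1.10 × 7.0560 = 7.7616 mm/d
Over 28 days: 7.7616 × 28 = 217.325 mm

217 mm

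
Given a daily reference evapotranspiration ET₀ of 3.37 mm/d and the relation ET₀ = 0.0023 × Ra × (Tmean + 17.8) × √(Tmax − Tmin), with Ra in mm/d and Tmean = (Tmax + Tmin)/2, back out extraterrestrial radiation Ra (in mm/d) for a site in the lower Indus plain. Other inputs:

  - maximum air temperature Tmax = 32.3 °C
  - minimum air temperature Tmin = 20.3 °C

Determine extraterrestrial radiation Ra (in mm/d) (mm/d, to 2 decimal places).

Tmean = 26.30 °C; √ΔT = 3.4641
Ra = ET₀ / [0.0023 × (Tmean+17.8) × √ΔT] = 3.37 / (0.0023 × 44.10 × 3.4641) = 9.591 mm/d

9.59 mm/d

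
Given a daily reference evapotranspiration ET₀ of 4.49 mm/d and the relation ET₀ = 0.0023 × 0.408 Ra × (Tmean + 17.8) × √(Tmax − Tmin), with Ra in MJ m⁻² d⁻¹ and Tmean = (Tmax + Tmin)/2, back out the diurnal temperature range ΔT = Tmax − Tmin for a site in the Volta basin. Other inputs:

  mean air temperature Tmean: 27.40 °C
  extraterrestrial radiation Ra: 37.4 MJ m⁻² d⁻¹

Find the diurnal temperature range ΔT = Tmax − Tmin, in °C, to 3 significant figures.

√ΔT = ET₀ / [0.0023 × 0.408 × Ra × (Tmean+17.8)] = 4.49 / (0.0023 × 15.2592 × 45.20) = 2.8304
ΔT = 2.8304² = 8.011 °C

8.01 °C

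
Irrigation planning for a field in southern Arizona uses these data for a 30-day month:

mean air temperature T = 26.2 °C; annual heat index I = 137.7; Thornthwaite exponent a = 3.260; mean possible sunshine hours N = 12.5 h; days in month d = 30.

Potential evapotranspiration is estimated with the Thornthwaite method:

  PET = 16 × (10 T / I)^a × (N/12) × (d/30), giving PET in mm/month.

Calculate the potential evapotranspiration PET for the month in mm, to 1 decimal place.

135.7 mm

10T/I = 10 × 26.2 / 137.7 = 1.9027
(10T/I)^a = 1.9027^3.260 = 8.1423
Uncorrected PET = 16 × 8.1423 = 130.277 mm
Correction = (N/12)(d/30) = (12.5/12)(30/30) = 1.0417
PET = 130.277 × 1.0417 = 135.710 mm/month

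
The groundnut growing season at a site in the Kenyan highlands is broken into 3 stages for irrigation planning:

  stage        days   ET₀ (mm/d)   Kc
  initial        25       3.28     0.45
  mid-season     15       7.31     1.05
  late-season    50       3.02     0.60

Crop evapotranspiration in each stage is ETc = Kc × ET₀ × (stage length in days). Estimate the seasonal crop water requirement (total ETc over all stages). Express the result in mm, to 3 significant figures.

initial: 0.45 × 3.28 × 25 = 36.90 mm
mid-season: 1.05 × 7.31 × 15 = 115.13 mm
late-season: 0.60 × 3.02 × 50 = 90.60 mm
Seasonal total = 242.63 mm

243 mm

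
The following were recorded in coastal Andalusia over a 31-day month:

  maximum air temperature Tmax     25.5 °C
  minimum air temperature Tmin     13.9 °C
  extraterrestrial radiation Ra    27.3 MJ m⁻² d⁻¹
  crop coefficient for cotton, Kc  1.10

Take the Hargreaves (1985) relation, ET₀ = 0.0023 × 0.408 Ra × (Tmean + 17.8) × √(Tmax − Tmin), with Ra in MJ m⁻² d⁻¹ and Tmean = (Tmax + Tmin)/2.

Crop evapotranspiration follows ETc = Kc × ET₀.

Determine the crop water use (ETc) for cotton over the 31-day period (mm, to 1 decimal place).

Tmean = (25.5 + 13.9)/2 = 19.70 °C
0.408 Ra = 0.408 × 27.3 = 11.1384 mm/d equivalent
ET₀ = 0.0023 × 11.1384 × (19.70 + 17.8) × √11.6 = 0.0023 × 11.1384 × 37.50 × 3.4059 = 3.2720 mm/d
ETc = Kc × ET₀ = 1.10 × 3.2720 = 3.5992 mm/d
Over 31 days: 3.5992 × 31 = 111.575 mm

111.6 mm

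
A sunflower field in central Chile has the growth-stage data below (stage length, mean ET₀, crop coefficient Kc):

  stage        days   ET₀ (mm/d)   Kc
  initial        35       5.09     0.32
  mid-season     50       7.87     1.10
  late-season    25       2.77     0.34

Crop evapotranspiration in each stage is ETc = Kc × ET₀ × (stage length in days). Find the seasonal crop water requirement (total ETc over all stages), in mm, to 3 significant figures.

513 mm

initial: 0.32 × 5.09 × 35 = 57.01 mm
mid-season: 1.10 × 7.87 × 50 = 432.85 mm
late-season: 0.34 × 2.77 × 25 = 23.55 mm
Seasonal total = 513.41 mm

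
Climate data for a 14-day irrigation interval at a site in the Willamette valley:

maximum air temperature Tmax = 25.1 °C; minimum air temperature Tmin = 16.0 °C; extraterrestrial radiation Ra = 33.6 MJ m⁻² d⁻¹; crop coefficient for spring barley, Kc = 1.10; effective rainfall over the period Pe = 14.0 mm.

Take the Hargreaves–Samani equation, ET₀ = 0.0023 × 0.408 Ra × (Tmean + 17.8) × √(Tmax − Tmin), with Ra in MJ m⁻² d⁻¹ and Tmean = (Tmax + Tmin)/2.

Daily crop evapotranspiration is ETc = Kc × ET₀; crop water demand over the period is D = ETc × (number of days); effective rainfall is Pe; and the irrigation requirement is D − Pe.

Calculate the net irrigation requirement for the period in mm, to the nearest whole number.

42 mm

Tmean = (25.1 + 16.0)/2 = 20.55 °C
0.408 Ra = 0.408 × 33.6 = 13.7088 mm/d equivalent
ET₀ = 0.0023 × 13.7088 × (20.55 + 17.8) × √9.1 = 0.0023 × 13.7088 × 38.35 × 3.0166 = 3.6476 mm/d
ETc = Kc × ET₀ = 1.10 × 3.6476 = 4.0124 mm/d
Crop demand D = ETc × 14 d = 4.0124 × 14 = 56.174 mm
D − Pe = 56.174 − 14.0 = 42.174 mm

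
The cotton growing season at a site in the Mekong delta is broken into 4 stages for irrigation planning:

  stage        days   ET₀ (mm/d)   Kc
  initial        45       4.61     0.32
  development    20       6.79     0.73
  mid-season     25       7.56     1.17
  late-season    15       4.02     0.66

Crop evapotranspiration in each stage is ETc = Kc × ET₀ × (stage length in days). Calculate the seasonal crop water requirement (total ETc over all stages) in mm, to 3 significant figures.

426 mm

initial: 0.32 × 4.61 × 45 = 66.38 mm
development: 0.73 × 6.79 × 20 = 99.13 mm
mid-season: 1.17 × 7.56 × 25 = 221.13 mm
late-season: 0.66 × 4.02 × 15 = 39.80 mm
Seasonal total = 426.44 mm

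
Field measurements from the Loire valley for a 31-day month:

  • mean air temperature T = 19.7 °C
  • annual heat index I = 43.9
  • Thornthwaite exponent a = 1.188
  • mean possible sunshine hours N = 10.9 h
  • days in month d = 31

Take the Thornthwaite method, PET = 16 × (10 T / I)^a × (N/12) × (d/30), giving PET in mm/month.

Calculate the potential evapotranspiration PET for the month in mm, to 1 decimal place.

89.4 mm

10T/I = 10 × 19.7 / 43.9 = 4.4875
(10T/I)^a = 4.4875^1.188 = 5.9509
Uncorrected PET = 16 × 5.9509 = 95.214 mm
Correction = (N/12)(d/30) = (10.9/12)(31/30) = 0.9386
PET = 95.214 × 0.9386 = 89.368 mm/month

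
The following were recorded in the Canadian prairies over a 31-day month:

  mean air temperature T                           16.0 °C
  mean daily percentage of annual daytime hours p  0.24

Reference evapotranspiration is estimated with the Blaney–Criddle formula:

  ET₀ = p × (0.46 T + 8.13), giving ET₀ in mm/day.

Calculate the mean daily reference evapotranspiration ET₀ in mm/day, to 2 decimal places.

3.72 mm/day

ET₀ = 0.24 × (0.46 × 16.0 + 8.13) = 0.24 × 15.490 = 3.7176 mm/d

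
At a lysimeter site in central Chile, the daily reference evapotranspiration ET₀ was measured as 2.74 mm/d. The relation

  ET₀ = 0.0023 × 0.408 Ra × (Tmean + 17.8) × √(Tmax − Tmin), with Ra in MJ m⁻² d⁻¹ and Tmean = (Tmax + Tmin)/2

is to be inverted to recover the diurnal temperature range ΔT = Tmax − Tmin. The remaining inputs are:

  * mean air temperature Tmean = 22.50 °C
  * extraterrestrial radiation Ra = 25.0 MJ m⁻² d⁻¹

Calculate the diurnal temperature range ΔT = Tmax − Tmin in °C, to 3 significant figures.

√ΔT = ET₀ / [0.0023 × 0.408 × Ra × (Tmean+17.8)] = 2.74 / (0.0023 × 10.2000 × 40.30) = 2.8981
ΔT = 2.8981² = 8.399 °C

8.40 °C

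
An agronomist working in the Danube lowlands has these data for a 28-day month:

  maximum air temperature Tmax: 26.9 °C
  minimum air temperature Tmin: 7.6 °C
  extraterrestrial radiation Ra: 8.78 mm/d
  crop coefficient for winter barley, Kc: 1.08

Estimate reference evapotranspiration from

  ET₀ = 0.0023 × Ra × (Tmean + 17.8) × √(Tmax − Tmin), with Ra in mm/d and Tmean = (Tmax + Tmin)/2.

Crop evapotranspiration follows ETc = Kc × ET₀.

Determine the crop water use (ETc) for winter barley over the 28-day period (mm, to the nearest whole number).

94 mm

Tmean = (26.9 + 7.6)/2 = 17.25 °C
ET₀ = 0.0023 × 8.78 × (17.25 + 17.8) × √19.3 = 0.0023 × 8.78 × 35.05 × 4.3932 = 3.1095 mm/d
ETc = Kc × ET₀ = 1.08 × 3.1095 = 3.3583 mm/d
Over 28 days: 3.3583 × 28 = 94.032 mm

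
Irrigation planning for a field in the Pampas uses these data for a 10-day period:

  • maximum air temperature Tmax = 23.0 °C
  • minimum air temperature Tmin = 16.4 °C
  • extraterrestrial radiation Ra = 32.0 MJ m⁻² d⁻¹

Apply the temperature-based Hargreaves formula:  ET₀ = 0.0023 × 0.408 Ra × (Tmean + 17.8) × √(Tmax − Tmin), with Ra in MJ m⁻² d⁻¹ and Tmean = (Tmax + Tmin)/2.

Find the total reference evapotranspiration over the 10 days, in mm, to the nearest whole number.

29 mm

Tmean = (23.0 + 16.4)/2 = 19.70 °C
0.408 Ra = 0.408 × 32.0 = 13.0560 mm/d equivalent
ET₀ = 0.0023 × 13.0560 × (19.70 + 17.8) × √6.6 = 0.0023 × 13.0560 × 37.50 × 2.5690 = 2.8929 mm/d
Over 10 days: 2.8929 × 10 = 28.929 mm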